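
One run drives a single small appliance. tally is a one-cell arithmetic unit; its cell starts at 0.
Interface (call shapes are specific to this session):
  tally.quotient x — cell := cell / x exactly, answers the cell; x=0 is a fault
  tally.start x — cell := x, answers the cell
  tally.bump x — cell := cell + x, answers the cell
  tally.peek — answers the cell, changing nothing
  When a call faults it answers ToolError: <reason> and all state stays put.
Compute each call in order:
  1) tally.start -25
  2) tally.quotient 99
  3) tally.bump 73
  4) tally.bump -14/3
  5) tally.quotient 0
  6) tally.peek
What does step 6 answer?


I run start using x: -25, — result: -25.
Invoking quotient using x: 99, which returns -25/99.
I invoke bump using x: 73, and observe 7202/99.
Now I run bump using x: -14/3, — result: 6740/99.
I run quotient using x: 0, giving ToolError: division by zero.
Invoking peek, and get 6740/99.

Answer: 6740/99


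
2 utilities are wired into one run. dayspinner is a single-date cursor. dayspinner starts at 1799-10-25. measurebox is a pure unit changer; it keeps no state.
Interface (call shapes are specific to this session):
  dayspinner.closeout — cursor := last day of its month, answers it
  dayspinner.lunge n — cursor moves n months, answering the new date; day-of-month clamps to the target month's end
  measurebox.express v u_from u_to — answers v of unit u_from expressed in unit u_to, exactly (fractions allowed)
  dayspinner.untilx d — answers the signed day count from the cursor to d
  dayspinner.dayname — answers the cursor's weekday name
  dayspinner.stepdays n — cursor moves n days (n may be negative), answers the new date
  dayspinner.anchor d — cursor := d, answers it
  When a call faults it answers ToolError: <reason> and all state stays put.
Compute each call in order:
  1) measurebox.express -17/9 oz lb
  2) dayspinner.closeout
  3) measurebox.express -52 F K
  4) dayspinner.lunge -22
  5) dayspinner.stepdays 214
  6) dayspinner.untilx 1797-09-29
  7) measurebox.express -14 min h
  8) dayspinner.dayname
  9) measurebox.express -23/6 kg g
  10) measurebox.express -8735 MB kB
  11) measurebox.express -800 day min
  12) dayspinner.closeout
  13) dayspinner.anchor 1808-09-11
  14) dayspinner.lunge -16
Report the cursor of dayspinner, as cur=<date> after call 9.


$ measurebox.express v→-17/9 u_from→oz u_to→lb
:: -17/144
$ dayspinner.closeout
:: 1799-10-31
$ measurebox.express v→-52 u_from→F u_to→K
:: 13589/60
$ dayspinner.lunge n→-22
:: 1797-12-31
$ dayspinner.stepdays n→214
:: 1798-08-02
$ dayspinner.untilx d→1797-09-29
:: -307
$ measurebox.express v→-14 u_from→min u_to→h
:: -7/30
$ dayspinner.dayname
:: Thursday
$ measurebox.express v→-23/6 u_from→kg u_to→g
:: -11500/3
$ measurebox.express v→-8735 u_from→MB u_to→kB
:: -8735000
$ measurebox.express v→-800 u_from→day u_to→min
:: -1152000
$ dayspinner.closeout
:: 1798-08-31
$ dayspinner.anchor d→1808-09-11
:: 1808-09-11
$ dayspinner.lunge n→-16
:: 1807-05-11

Answer: cur=1798-08-02


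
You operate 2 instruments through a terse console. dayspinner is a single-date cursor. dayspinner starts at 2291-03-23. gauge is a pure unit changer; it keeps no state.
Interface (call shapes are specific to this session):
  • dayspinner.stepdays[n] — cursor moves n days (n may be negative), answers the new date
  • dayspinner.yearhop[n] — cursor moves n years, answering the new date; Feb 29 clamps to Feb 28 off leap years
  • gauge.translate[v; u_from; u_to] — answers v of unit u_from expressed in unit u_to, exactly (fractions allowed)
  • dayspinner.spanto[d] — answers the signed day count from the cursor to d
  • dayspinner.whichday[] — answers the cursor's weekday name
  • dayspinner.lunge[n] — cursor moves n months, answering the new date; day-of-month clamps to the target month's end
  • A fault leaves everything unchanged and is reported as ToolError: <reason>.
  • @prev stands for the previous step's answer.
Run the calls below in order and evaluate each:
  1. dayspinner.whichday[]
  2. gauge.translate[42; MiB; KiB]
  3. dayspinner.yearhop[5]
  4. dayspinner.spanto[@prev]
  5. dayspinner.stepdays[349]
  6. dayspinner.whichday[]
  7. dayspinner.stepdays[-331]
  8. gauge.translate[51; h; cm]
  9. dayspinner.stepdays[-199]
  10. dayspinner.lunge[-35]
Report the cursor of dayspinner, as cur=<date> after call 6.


Answer: cur=2297-03-07

Derivation:
Now I run whichday, — result: Monday.
Now I run translate with v='42', u_from='MiB', u_to='KiB', and observe 43008.
Next I call yearhop with n='5', which returns 2296-03-23.
Calling spanto with d='@prev': 0.
Next I call stepdays with n='349', which returns 2297-03-07.
I try whichday, and get Sunday.
Calling stepdays with n='-331', giving 2296-04-10.
Invoking translate with v='51', u_from='h', u_to='cm', and observe ToolError: incompatible units.
I run stepdays with n='-199', → 2295-09-24.
I run lunge with n='-35', — result: 2292-10-24.


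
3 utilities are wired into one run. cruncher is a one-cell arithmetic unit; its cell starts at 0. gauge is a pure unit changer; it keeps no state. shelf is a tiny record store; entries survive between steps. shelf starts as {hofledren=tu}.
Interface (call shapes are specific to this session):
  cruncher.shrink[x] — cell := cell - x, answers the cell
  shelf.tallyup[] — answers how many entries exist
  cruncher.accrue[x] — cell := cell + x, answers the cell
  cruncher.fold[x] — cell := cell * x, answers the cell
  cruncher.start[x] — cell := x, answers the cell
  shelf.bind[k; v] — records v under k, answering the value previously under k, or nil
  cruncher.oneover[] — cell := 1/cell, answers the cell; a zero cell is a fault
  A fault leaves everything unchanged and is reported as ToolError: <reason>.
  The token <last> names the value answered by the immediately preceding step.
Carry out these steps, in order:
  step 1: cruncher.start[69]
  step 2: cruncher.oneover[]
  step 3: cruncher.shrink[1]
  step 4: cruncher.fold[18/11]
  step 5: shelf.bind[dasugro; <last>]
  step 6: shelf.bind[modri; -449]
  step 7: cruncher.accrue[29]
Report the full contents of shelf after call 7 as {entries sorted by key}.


Answer: {dasugro=-408/253, hofledren=tu, modri=-449}

Derivation:
>>> cruncher.start x: 69
:: 69
>>> cruncher.oneover
:: 1/69
>>> cruncher.shrink x: 1
:: -68/69
>>> cruncher.fold x: 18/11
:: -408/253
>>> shelf.bind k: dasugro v: <last>
:: nil
>>> shelf.bind k: modri v: -449
:: nil
>>> cruncher.accrue x: 29
:: 6929/253


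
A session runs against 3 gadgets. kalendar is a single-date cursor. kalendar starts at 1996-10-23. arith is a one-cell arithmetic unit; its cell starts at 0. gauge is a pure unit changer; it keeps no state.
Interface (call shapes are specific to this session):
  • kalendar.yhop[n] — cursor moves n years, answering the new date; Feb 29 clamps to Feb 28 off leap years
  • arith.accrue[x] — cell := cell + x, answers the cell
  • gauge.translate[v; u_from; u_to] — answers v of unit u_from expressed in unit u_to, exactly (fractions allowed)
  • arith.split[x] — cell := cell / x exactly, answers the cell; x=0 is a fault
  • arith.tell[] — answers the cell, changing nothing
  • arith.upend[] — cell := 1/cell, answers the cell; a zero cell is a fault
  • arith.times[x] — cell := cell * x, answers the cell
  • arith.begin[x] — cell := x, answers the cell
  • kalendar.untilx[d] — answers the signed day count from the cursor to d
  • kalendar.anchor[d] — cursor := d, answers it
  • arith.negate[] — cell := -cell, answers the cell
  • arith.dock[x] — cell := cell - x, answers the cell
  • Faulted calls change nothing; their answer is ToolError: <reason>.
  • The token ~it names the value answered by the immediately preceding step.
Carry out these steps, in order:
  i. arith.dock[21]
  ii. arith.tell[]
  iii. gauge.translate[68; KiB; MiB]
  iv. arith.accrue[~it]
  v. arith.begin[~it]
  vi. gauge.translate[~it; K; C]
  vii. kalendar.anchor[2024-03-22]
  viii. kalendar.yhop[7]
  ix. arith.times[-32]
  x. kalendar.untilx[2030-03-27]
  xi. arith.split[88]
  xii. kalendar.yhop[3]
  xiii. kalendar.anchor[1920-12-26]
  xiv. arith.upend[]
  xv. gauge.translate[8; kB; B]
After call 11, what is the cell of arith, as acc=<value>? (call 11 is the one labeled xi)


Answer: acc=5359/704

Derivation:
Calling arith.dock with x=21: -21.
Invoking arith.tell: -21.
I try gauge.translate with v=68, u_from=KiB, u_to=MiB, → 17/256.
I try arith.accrue with x=~it, and see -5359/256.
Invoking arith.begin with x=~it, → -5359/256.
I invoke gauge.translate with v=~it, u_from=K, u_to=C, and observe -376427/1280.
Using kalendar.anchor with d=2024-03-22, giving 2024-03-22.
I invoke kalendar.yhop with n=7, and get 2031-03-22.
I call arith.times with x=-32, giving 5359/8.
Then kalendar.untilx with d=2030-03-27, yielding -360.
I use arith.split with x=88, → 5359/704.
Next I call kalendar.yhop with n=3, which returns 2034-03-22.
Then kalendar.anchor with d=1920-12-26, — result: 1920-12-26.
Next I call arith.upend, and get 704/5359.
Next I call gauge.translate with v=8, u_from=kB, u_to=B, and see 8000.


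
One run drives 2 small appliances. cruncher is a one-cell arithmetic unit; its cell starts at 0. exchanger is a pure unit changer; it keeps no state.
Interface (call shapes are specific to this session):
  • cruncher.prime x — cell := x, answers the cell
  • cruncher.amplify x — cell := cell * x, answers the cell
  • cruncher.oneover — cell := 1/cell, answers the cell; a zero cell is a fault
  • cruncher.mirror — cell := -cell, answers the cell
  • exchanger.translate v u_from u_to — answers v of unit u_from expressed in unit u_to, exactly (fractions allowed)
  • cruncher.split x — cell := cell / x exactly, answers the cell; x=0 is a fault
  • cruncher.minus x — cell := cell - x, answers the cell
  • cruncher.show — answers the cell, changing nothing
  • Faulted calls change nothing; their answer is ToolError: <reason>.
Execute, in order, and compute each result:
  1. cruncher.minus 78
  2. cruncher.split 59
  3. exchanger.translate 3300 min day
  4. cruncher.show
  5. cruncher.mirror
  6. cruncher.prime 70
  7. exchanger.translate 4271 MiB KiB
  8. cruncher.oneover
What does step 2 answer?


I try minus using 78, and observe -78.
Invoking split using 59, giving -78/59.
I use translate using 3300, min, day, which returns 55/24.
I call show, giving -78/59.
Now I run mirror, → 78/59.
Using prime using 70, giving 70.
Next I call translate using 4271, MiB, KiB, giving 4373504.
I use oneover(), yielding 1/70.

Answer: -78/59


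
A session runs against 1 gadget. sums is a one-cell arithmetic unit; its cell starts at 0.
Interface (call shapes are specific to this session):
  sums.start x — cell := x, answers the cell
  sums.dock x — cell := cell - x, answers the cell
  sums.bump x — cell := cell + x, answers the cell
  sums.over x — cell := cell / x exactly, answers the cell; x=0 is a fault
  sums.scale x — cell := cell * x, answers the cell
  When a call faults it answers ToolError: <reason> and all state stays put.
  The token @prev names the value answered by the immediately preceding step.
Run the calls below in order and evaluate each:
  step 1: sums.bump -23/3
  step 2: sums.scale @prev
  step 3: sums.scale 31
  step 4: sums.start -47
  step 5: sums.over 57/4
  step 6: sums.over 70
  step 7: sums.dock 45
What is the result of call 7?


I invoke sums.bump on -23/3, and observe -23/3.
Next I call sums.scale on @prev, and observe 529/9.
I call sums.scale on 31, and get 16399/9.
I run sums.start on -47, and observe -47.
I invoke sums.over on 57/4, → -188/57.
Invoking sums.over on 70, and get -94/1995.
I call sums.dock on 45, yielding -89869/1995.

Answer: -89869/1995


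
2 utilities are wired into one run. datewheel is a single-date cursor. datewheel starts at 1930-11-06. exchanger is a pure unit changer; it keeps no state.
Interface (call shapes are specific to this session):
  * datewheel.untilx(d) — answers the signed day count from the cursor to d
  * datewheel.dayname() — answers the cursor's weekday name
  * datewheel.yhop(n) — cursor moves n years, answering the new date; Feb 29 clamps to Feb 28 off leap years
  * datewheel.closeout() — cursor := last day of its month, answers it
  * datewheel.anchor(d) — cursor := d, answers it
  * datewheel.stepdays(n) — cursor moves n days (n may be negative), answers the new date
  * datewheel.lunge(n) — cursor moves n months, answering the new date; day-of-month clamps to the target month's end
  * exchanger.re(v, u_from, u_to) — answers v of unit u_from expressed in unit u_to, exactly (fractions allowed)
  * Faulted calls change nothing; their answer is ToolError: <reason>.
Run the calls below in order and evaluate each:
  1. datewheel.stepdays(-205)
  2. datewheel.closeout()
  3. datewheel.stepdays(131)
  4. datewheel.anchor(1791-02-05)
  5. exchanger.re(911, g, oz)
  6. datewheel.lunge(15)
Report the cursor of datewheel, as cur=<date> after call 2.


Answer: cur=1930-04-30

Derivation:
Now I run stepdays with n='-205', yielding 1930-04-15.
I call closeout(), which returns 1930-04-30.
Then stepdays with n='131', and see 1930-09-08.
I run anchor with d='1791-02-05', and get 1791-02-05.
Invoking re with v='911', u_from='g', u_to='oz', and see 1457600000/45359237.
Next I call lunge with n='15', yielding 1792-05-05.


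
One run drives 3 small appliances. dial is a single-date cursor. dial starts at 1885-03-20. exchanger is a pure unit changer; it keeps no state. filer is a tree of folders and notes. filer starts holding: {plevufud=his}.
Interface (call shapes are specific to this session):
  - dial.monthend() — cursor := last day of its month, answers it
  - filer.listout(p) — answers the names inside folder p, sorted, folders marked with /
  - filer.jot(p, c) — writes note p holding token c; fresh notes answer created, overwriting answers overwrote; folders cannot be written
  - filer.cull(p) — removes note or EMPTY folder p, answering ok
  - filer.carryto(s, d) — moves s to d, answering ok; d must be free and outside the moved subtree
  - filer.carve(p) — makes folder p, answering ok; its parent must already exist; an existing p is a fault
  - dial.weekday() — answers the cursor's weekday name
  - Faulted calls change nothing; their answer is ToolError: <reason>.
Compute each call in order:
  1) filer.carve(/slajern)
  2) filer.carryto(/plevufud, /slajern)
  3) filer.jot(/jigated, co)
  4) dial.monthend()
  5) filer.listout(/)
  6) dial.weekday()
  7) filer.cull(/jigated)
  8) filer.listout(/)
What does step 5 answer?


Answer: [jigated, plevufud, slajern/]

Derivation:
I call filer.carve with p='/slajern', and observe ok.
I use filer.carryto with s='/plevufud', d='/slajern', which returns ToolError: exists.
I try filer.jot with p='/jigated', c='co', and observe created.
I try dial.monthend(), and observe 1885-03-31.
Invoking filer.listout with p='/', → [jigated, plevufud, slajern/].
Invoking dial.weekday(), — result: Tuesday.
Calling filer.cull with p='/jigated': ok.
I call filer.listout with p='/', yielding [plevufud, slajern/].


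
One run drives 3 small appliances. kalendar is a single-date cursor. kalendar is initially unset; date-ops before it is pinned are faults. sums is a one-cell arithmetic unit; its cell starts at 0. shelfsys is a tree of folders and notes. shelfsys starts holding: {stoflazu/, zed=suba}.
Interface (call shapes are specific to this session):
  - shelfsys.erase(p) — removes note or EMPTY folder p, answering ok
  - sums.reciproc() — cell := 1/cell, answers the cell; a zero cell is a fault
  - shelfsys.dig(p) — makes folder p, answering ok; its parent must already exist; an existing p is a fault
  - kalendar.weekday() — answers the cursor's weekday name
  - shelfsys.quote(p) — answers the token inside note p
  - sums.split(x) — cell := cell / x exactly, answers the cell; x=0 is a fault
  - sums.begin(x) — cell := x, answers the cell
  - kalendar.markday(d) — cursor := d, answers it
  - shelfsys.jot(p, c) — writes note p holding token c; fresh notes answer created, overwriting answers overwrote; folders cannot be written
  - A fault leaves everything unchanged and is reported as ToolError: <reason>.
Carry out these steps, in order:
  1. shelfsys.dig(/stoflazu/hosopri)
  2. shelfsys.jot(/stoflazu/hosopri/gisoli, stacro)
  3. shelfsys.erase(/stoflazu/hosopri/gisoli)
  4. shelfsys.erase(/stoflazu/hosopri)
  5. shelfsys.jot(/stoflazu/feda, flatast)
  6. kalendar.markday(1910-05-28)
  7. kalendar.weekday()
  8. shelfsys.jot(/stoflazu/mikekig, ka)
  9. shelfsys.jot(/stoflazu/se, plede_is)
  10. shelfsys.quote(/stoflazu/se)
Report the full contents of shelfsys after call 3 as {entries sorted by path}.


# 1. shelfsys.dig(p=/stoflazu/hosopri) == ok
# 2. shelfsys.jot(p=/stoflazu/hosopri/gisoli, c=stacro) == created
# 3. shelfsys.erase(p=/stoflazu/hosopri/gisoli) == ok
# 4. shelfsys.erase(p=/stoflazu/hosopri) == ok
# 5. shelfsys.jot(p=/stoflazu/feda, c=flatast) == created
# 6. kalendar.markday(d=1910-05-28) == 1910-05-28
# 7. kalendar.weekday() == Saturday
# 8. shelfsys.jot(p=/stoflazu/mikekig, c=ka) == created
# 9. shelfsys.jot(p=/stoflazu/se, c=plede_is) == created
# 10. shelfsys.quote(p=/stoflazu/se) == plede_is

Answer: {stoflazu/, stoflazu/hosopri/, zed=suba}


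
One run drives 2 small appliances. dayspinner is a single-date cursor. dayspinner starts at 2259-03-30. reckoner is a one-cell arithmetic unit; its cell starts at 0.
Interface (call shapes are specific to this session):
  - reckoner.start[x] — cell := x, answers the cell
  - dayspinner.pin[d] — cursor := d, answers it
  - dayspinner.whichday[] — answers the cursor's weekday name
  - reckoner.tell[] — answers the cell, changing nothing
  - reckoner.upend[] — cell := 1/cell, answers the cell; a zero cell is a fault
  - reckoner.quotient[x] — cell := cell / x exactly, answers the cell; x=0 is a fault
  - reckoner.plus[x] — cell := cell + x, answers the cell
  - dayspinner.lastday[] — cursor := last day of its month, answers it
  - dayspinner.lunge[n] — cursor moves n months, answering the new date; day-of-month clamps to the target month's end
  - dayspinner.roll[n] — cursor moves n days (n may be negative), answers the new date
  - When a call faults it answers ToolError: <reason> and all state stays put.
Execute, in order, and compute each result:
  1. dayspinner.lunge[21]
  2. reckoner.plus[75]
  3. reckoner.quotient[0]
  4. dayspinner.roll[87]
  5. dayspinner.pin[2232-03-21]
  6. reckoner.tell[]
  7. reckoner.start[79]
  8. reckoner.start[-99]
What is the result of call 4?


Then lunge on n=21, and see 2260-12-30.
I use plus on x=75, giving 75.
Calling quotient on x=0, which returns ToolError: division by zero.
I try roll on n=87, yielding 2261-03-27.
Calling pin on d=2232-03-21, and get 2232-03-21.
Now I run tell, yielding 75.
Using start on x=79, giving 79.
Next I call start on x=-99, which returns -99.

Answer: 2261-03-27


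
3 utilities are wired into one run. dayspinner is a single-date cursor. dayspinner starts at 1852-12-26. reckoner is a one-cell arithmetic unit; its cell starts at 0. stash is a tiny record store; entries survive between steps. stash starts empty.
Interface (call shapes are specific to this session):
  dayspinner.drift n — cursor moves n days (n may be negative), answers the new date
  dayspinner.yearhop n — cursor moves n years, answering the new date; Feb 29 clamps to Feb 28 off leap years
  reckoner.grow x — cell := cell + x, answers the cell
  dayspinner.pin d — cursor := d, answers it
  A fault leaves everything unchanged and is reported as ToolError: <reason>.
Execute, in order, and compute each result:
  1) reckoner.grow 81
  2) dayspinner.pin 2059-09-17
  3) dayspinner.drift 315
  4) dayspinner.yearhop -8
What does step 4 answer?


Answer: 2052-07-28

Derivation:
$ reckoner.grow x: 81
[out] 81
$ dayspinner.pin d: 2059-09-17
[out] 2059-09-17
$ dayspinner.drift n: 315
[out] 2060-07-28
$ dayspinner.yearhop n: -8
[out] 2052-07-28


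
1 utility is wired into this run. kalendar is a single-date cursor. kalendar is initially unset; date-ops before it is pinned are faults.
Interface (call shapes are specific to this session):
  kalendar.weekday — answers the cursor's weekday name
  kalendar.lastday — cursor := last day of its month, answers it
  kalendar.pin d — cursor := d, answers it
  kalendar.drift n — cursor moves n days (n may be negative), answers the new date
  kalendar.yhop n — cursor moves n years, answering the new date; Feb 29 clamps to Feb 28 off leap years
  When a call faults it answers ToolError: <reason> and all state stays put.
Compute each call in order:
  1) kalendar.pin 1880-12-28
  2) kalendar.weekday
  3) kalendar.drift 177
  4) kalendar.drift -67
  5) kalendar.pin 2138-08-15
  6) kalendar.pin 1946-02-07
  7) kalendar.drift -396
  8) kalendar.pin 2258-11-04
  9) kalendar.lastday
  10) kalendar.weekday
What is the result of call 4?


Answer: 1881-04-17

Derivation:
·→ kalendar.pin(d: 1880-12-28)
·← 1880-12-28
·→ kalendar.weekday()
·← Tuesday
·→ kalendar.drift(n: 177)
·← 1881-06-23
·→ kalendar.drift(n: -67)
·← 1881-04-17
·→ kalendar.pin(d: 2138-08-15)
·← 2138-08-15
·→ kalendar.pin(d: 1946-02-07)
·← 1946-02-07
·→ kalendar.drift(n: -396)
·← 1945-01-07
·→ kalendar.pin(d: 2258-11-04)
·← 2258-11-04
·→ kalendar.lastday()
·← 2258-11-30
·→ kalendar.weekday()
·← Tuesday


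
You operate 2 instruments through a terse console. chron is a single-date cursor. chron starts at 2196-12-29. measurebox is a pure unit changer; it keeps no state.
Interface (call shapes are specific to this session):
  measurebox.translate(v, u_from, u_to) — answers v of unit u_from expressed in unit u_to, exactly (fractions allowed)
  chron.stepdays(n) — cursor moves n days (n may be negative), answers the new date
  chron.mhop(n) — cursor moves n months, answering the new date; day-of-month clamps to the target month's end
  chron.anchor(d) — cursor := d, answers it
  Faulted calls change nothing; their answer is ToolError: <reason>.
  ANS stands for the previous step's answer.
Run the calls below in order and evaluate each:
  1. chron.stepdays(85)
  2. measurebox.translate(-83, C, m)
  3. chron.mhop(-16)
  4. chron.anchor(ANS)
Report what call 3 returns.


Answer: 2195-11-24

Derivation:
Calling chron.stepdays passing n: 85, and see 2197-03-24.
Then measurebox.translate passing v: -83, u_from: C, u_to: m, giving ToolError: incompatible units.
Then chron.mhop passing n: -16, → 2195-11-24.
I run chron.anchor passing d: ANS, and see 2195-11-24.


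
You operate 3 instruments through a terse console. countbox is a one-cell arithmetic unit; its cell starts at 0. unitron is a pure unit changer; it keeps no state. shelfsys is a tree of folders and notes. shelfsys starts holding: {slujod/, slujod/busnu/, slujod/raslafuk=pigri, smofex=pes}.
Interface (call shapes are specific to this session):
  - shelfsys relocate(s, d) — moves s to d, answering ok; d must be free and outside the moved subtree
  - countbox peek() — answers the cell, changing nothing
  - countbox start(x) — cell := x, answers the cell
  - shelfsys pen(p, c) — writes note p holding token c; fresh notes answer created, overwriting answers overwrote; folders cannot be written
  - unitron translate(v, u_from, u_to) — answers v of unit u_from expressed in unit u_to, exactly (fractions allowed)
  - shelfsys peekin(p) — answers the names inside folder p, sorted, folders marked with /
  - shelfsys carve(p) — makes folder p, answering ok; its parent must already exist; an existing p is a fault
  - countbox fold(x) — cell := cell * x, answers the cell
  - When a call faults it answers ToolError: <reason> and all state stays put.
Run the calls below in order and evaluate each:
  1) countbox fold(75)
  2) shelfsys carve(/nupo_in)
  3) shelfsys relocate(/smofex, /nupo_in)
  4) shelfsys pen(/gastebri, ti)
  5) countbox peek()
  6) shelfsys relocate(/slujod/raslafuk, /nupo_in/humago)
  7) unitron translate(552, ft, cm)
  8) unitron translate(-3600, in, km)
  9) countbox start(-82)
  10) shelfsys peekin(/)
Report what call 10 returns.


>>> countbox fold x='75'
:: 0
>>> shelfsys carve p='/nupo_in'
:: ok
>>> shelfsys relocate s='/smofex' d='/nupo_in'
:: ToolError: exists
>>> shelfsys pen p='/gastebri' c='ti'
:: created
>>> countbox peek
:: 0
>>> shelfsys relocate s='/slujod/raslafuk' d='/nupo_in/humago'
:: ok
>>> unitron translate v='552' u_from='ft' u_to='cm'
:: 420624/25
>>> unitron translate v='-3600' u_from='in' u_to='km'
:: -1143/12500
>>> countbox start x='-82'
:: -82
>>> shelfsys peekin p='/'
:: [gastebri, nupo_in/, slujod/, smofex]

Answer: [gastebri, nupo_in/, slujod/, smofex]


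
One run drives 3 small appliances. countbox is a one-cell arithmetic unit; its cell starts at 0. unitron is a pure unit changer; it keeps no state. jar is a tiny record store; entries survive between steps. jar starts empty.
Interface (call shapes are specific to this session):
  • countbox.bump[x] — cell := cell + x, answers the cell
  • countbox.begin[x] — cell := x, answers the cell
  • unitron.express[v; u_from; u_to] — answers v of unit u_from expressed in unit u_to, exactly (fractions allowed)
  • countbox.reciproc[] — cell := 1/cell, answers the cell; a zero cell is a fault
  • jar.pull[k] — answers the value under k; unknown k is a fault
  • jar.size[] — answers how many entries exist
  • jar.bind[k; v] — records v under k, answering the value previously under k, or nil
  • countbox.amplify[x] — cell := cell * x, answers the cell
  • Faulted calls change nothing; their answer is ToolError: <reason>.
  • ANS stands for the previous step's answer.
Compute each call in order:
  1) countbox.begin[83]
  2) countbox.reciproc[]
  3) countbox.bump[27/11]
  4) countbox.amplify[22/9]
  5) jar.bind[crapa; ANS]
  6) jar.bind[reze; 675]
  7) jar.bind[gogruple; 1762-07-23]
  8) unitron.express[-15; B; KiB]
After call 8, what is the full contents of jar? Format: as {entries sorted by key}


==> countbox.begin(83)
<== 83
==> countbox.reciproc()
<== 1/83
==> countbox.bump(27/11)
<== 2252/913
==> countbox.amplify(22/9)
<== 4504/747
==> jar.bind(crapa, ANS)
<== nil
==> jar.bind(reze, 675)
<== nil
==> jar.bind(gogruple, 1762-07-23)
<== nil
==> unitron.express(-15, B, KiB)
<== -15/1024

Answer: {crapa=4504/747, gogruple=1762-07-23, reze=675}


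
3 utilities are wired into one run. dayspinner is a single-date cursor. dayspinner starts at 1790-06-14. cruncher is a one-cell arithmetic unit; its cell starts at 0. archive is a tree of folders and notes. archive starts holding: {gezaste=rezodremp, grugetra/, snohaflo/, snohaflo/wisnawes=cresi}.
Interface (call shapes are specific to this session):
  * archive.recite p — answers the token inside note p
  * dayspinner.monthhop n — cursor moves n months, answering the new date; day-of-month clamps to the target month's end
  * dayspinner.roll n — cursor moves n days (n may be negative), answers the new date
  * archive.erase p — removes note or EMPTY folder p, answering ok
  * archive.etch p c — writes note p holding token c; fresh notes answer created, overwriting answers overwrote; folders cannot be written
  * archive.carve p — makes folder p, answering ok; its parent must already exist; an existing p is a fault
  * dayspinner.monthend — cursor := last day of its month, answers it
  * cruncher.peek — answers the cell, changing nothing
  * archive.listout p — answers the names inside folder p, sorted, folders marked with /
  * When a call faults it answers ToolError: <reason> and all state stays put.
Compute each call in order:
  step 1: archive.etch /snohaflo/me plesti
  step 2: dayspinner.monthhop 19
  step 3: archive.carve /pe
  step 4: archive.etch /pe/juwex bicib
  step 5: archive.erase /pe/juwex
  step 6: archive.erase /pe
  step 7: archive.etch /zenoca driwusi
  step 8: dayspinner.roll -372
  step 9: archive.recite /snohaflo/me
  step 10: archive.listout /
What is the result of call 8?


Answer: 1791-01-07

Derivation:
$ etch p=/snohaflo/me c=plesti
= created
$ monthhop n=19
= 1792-01-14
$ carve p=/pe
= ok
$ etch p=/pe/juwex c=bicib
= created
$ erase p=/pe/juwex
= ok
$ erase p=/pe
= ok
$ etch p=/zenoca c=driwusi
= created
$ roll n=-372
= 1791-01-07
$ recite p=/snohaflo/me
= plesti
$ listout p=/
= [gezaste, grugetra/, snohaflo/, zenoca]


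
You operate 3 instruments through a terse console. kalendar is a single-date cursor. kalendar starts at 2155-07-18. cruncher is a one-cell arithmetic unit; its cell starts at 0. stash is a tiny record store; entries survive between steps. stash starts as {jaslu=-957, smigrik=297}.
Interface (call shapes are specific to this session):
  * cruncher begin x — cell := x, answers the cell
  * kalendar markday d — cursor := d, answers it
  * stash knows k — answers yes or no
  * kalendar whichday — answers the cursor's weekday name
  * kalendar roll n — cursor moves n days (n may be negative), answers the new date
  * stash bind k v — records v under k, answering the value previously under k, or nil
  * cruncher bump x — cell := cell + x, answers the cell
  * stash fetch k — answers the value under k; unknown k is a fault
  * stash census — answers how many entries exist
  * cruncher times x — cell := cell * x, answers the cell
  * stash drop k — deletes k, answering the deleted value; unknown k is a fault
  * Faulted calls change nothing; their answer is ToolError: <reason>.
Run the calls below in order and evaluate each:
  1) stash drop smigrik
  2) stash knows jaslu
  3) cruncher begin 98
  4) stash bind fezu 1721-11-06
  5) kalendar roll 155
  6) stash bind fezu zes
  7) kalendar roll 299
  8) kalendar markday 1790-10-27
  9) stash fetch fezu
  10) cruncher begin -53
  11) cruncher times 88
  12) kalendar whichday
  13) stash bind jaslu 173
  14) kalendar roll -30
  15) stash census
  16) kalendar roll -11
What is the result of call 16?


Answer: 1790-09-16

Derivation:
I run stash drop(smigrik), — result: 297.
Then stash knows(jaslu), and see yes.
Calling cruncher begin(98), and get 98.
Calling stash bind(fezu, 1721-11-06), and see nil.
Calling kalendar roll(155): 2155-12-20.
I invoke stash bind(fezu, zes), — result: 1721-11-06.
I invoke kalendar roll(299), → 2156-10-14.
I invoke kalendar markday(1790-10-27): 1790-10-27.
Now I run stash fetch(fezu): zes.
I call cruncher begin(-53), and observe -53.
I invoke cruncher times(88), and see -4664.
I call kalendar whichday(): Wednesday.
I try stash bind(jaslu, 173), — result: -957.
I use kalendar roll(-30), and observe 1790-09-27.
Calling stash census, yielding 2.
Calling kalendar roll(-11): 1790-09-16.


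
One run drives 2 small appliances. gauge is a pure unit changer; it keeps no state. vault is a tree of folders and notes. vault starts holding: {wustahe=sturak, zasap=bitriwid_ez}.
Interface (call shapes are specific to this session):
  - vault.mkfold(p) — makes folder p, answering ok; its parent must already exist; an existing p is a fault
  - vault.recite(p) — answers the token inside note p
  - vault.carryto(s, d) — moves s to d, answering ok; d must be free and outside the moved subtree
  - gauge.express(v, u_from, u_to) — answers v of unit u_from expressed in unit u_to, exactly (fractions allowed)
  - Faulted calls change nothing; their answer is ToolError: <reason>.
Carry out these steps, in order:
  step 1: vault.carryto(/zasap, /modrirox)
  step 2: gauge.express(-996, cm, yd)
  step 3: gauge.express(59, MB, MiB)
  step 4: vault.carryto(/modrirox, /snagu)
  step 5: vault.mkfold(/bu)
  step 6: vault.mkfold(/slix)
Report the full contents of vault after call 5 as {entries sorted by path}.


Next I call vault.carryto on s→/zasap, d→/modrirox, giving ok.
Then gauge.express on v→-996, u_from→cm, u_to→yd, → -4150/381.
I try gauge.express on v→59, u_from→MB, u_to→MiB: 921875/16384.
I run vault.carryto on s→/modrirox, d→/snagu: ok.
I use vault.mkfold on p→/bu, yielding ok.
Using vault.mkfold on p→/slix, yielding ok.

Answer: {bu/, snagu=bitriwid_ez, wustahe=sturak}


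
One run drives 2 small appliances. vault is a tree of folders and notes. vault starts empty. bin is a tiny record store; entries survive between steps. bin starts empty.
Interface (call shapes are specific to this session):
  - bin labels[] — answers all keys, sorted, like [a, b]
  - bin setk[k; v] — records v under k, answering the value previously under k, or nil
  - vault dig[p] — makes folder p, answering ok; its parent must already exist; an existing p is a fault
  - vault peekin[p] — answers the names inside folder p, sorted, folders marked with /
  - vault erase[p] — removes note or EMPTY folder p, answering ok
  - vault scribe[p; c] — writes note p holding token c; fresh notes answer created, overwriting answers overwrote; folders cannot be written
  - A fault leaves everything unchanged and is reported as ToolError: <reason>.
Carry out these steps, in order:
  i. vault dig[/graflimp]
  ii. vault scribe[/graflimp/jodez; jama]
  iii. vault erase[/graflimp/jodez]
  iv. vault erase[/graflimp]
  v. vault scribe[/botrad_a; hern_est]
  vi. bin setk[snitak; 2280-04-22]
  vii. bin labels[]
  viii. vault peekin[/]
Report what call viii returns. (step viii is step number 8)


CALL vault dig[p='/graflimp']
RET  ok
CALL vault scribe[p='/graflimp/jodez'; c='jama']
RET  created
CALL vault erase[p='/graflimp/jodez']
RET  ok
CALL vault erase[p='/graflimp']
RET  ok
CALL vault scribe[p='/botrad_a'; c='hern_est']
RET  created
CALL bin setk[k='snitak'; v='2280-04-22']
RET  nil
CALL bin labels[]
RET  [snitak]
CALL vault peekin[p='/']
RET  [botrad_a]

Answer: [botrad_a]


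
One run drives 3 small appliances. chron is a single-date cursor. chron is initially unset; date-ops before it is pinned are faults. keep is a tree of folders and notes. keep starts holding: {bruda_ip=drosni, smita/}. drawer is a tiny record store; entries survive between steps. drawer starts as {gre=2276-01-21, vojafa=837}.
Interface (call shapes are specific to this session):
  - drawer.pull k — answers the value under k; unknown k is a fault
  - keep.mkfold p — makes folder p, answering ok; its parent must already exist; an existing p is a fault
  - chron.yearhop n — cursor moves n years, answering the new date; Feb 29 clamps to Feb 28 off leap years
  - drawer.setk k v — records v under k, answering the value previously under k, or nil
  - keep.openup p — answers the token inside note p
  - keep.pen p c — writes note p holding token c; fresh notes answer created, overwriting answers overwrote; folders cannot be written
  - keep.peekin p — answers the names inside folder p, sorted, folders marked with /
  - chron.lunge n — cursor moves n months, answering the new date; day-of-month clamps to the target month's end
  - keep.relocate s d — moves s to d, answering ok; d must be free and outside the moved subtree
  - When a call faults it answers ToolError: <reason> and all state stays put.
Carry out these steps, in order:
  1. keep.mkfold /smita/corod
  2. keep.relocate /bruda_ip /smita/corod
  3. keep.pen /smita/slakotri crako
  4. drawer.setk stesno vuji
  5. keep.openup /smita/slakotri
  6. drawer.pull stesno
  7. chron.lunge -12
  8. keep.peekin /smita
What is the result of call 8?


Answer: [corod/, slakotri]

Derivation:
Invoking keep.mkfold on p=/smita/corod, → ok.
Then keep.relocate on s=/bruda_ip, d=/smita/corod, yielding ToolError: exists.
I use keep.pen on p=/smita/slakotri, c=crako, and see created.
I invoke drawer.setk on k=stesno, v=vuji, and get nil.
I use keep.openup on p=/smita/slakotri, giving crako.
I try drawer.pull on k=stesno, and get vuji.
Then chron.lunge on n=-12, yielding ToolError: no date set.
Invoking keep.peekin on p=/smita, — result: [corod/, slakotri].


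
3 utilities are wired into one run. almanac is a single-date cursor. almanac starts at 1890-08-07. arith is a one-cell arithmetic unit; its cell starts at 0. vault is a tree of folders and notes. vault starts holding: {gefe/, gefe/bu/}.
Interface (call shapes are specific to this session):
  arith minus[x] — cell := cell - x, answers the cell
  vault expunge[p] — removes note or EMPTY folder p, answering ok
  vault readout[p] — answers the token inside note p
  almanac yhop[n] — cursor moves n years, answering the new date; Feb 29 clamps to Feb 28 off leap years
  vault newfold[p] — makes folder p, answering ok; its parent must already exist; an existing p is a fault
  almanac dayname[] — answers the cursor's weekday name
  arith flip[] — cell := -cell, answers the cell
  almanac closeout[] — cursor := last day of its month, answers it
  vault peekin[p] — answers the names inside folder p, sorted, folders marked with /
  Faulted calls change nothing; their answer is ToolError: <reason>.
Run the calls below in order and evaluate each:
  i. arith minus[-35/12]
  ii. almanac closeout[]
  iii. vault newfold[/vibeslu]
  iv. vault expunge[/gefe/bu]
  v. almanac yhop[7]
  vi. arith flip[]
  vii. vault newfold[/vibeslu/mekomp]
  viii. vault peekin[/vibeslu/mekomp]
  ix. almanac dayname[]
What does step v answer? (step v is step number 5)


% arith minus x='-35/12'
:: 35/12
% almanac closeout
:: 1890-08-31
% vault newfold p='/vibeslu'
:: ok
% vault expunge p='/gefe/bu'
:: ok
% almanac yhop n='7'
:: 1897-08-31
% arith flip
:: -35/12
% vault newfold p='/vibeslu/mekomp'
:: ok
% vault peekin p='/vibeslu/mekomp'
:: []
% almanac dayname
:: Tuesday

Answer: 1897-08-31


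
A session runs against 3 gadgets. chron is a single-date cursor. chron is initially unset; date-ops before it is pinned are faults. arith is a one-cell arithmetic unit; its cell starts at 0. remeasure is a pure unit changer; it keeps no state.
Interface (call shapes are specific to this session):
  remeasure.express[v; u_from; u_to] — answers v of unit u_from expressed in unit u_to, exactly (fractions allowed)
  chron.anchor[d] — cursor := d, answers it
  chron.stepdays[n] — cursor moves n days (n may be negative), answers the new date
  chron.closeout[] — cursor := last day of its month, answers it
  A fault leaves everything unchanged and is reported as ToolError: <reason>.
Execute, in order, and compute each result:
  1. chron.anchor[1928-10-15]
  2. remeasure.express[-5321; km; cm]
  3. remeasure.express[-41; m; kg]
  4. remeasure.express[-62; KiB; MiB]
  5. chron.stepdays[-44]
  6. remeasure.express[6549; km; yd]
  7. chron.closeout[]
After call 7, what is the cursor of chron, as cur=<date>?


Answer: cur=1928-09-30

Derivation:
Calling chron.anchor on 1928-10-15, which returns 1928-10-15.
Invoking remeasure.express on -5321, km, cm, → -532100000.
I try remeasure.express on -41, m, kg: ToolError: incompatible units.
Calling remeasure.express on -62, KiB, MiB, — result: -31/512.
Then chron.stepdays on -44, giving 1928-09-01.
I run remeasure.express on 6549, km, yd, and see 2728750000/381.
Now I run chron.closeout, which returns 1928-09-30.


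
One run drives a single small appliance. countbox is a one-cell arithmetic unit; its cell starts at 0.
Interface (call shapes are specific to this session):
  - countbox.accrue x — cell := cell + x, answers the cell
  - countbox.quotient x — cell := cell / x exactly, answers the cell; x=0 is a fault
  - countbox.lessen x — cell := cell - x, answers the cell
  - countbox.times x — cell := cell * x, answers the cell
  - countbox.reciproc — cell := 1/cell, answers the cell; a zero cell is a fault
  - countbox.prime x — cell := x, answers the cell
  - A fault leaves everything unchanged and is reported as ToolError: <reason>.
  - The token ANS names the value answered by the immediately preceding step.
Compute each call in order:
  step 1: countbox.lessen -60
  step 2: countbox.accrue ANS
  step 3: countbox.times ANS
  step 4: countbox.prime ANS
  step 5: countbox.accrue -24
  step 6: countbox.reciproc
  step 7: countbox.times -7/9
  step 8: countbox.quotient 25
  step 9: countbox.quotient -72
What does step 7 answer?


~$ countbox.lessen x=-60
  60
~$ countbox.accrue x=ANS
  120
~$ countbox.times x=ANS
  14400
~$ countbox.prime x=ANS
  14400
~$ countbox.accrue x=-24
  14376
~$ countbox.reciproc
  1/14376
~$ countbox.times x=-7/9
  -7/129384
~$ countbox.quotient x=25
  -7/3234600
~$ countbox.quotient x=-72
  7/232891200

Answer: -7/129384
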